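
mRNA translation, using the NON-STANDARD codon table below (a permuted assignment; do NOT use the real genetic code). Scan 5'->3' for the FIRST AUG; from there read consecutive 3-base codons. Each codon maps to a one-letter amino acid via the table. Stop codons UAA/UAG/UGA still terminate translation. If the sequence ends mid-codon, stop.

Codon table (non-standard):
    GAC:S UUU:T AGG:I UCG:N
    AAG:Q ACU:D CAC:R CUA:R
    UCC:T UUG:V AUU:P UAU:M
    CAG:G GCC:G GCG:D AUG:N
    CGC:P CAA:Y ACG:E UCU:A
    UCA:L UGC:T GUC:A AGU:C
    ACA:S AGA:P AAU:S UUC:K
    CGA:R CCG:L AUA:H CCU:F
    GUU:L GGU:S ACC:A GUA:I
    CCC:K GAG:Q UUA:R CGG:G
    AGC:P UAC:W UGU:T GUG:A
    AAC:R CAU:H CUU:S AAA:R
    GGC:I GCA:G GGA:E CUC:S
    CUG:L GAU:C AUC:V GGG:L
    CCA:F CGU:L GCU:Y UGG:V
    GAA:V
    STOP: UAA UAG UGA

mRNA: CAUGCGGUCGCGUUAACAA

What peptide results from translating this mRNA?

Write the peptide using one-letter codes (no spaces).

Answer: NGNL

Derivation:
start AUG at pos 1
pos 1: AUG -> N; peptide=N
pos 4: CGG -> G; peptide=NG
pos 7: UCG -> N; peptide=NGN
pos 10: CGU -> L; peptide=NGNL
pos 13: UAA -> STOP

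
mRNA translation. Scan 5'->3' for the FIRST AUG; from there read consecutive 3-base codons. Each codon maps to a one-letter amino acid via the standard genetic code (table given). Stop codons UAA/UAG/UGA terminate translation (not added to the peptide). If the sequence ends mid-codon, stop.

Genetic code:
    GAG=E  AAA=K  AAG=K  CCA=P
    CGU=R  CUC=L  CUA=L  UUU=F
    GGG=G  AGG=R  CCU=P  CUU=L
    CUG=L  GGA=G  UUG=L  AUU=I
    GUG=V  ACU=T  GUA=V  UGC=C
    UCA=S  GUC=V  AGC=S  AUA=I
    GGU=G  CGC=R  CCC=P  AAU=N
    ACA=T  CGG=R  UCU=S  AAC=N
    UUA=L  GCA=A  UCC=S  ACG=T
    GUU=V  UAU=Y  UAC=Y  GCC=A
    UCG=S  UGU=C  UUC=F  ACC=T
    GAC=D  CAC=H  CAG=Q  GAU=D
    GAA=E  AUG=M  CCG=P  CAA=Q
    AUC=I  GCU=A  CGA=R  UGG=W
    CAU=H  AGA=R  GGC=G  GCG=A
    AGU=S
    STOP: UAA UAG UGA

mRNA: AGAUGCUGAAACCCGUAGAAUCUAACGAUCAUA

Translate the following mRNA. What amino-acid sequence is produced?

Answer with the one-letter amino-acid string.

start AUG at pos 2
pos 2: AUG -> M; peptide=M
pos 5: CUG -> L; peptide=ML
pos 8: AAA -> K; peptide=MLK
pos 11: CCC -> P; peptide=MLKP
pos 14: GUA -> V; peptide=MLKPV
pos 17: GAA -> E; peptide=MLKPVE
pos 20: UCU -> S; peptide=MLKPVES
pos 23: AAC -> N; peptide=MLKPVESN
pos 26: GAU -> D; peptide=MLKPVESND
pos 29: CAU -> H; peptide=MLKPVESNDH
pos 32: only 1 nt remain (<3), stop (end of mRNA)

Answer: MLKPVESNDH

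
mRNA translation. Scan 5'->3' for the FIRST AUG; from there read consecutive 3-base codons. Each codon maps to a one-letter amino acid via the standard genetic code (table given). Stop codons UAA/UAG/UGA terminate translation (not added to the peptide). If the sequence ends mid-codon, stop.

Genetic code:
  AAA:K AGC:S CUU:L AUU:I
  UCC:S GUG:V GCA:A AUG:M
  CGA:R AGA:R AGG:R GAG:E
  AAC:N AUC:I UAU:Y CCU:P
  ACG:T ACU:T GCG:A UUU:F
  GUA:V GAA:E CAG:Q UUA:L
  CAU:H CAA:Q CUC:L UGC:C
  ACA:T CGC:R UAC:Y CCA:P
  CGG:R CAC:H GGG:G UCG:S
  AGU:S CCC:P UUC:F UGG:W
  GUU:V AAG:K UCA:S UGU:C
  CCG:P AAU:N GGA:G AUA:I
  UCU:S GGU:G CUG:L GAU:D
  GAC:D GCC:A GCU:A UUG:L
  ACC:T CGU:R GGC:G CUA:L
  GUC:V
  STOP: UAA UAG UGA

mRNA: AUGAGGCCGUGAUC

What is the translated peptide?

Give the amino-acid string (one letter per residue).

Answer: MRP

Derivation:
start AUG at pos 0
pos 0: AUG -> M; peptide=M
pos 3: AGG -> R; peptide=MR
pos 6: CCG -> P; peptide=MRP
pos 9: UGA -> STOP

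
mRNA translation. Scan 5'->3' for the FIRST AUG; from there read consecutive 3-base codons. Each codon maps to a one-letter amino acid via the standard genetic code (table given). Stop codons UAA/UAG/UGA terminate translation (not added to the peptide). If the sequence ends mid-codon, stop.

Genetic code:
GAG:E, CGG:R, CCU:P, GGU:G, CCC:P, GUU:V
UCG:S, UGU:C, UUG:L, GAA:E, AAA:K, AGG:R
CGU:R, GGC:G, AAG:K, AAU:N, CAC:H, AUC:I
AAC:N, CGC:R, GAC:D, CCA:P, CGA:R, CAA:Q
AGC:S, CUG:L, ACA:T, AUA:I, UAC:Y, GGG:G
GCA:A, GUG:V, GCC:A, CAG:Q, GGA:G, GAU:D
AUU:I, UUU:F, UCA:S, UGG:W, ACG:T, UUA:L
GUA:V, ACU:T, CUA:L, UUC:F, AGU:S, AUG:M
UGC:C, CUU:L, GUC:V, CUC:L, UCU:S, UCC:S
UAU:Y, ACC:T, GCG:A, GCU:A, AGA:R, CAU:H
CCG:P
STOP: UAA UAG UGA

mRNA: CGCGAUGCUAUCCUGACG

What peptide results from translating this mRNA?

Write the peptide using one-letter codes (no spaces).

start AUG at pos 4
pos 4: AUG -> M; peptide=M
pos 7: CUA -> L; peptide=ML
pos 10: UCC -> S; peptide=MLS
pos 13: UGA -> STOP

Answer: MLS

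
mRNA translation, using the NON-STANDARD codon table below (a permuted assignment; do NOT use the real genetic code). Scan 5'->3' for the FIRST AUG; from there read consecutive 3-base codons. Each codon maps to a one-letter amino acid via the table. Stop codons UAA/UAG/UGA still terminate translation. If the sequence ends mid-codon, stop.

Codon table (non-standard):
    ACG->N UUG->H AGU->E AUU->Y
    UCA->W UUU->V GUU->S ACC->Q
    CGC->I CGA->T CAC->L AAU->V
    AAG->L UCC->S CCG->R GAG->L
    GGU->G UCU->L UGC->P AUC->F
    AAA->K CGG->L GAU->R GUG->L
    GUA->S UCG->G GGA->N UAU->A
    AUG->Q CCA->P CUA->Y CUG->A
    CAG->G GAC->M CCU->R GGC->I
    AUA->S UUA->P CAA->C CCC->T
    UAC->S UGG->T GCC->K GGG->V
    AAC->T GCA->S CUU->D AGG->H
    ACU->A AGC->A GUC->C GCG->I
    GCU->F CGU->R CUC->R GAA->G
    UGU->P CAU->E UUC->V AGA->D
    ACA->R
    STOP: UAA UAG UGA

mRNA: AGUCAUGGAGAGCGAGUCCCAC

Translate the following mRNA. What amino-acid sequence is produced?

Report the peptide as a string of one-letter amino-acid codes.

Answer: QLALSL

Derivation:
start AUG at pos 4
pos 4: AUG -> Q; peptide=Q
pos 7: GAG -> L; peptide=QL
pos 10: AGC -> A; peptide=QLA
pos 13: GAG -> L; peptide=QLAL
pos 16: UCC -> S; peptide=QLALS
pos 19: CAC -> L; peptide=QLALSL
pos 22: only 0 nt remain (<3), stop (end of mRNA)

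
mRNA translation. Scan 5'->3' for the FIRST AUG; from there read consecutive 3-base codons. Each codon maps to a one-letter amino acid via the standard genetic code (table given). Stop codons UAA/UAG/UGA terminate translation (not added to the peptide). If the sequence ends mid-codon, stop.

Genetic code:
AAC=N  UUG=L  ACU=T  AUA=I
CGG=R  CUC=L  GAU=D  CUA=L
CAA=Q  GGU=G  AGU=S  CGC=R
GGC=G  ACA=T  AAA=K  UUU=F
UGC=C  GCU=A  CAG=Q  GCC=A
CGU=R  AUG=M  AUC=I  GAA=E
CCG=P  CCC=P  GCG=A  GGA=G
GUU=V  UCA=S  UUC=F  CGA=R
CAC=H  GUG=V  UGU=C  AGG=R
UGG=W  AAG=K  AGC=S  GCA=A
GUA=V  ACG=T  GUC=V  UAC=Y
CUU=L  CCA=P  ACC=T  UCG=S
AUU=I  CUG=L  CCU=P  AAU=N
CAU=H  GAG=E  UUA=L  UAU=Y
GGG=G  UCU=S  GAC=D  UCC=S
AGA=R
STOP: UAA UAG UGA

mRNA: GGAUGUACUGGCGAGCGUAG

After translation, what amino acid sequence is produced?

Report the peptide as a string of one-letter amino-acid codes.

Answer: MYWRA

Derivation:
start AUG at pos 2
pos 2: AUG -> M; peptide=M
pos 5: UAC -> Y; peptide=MY
pos 8: UGG -> W; peptide=MYW
pos 11: CGA -> R; peptide=MYWR
pos 14: GCG -> A; peptide=MYWRA
pos 17: UAG -> STOP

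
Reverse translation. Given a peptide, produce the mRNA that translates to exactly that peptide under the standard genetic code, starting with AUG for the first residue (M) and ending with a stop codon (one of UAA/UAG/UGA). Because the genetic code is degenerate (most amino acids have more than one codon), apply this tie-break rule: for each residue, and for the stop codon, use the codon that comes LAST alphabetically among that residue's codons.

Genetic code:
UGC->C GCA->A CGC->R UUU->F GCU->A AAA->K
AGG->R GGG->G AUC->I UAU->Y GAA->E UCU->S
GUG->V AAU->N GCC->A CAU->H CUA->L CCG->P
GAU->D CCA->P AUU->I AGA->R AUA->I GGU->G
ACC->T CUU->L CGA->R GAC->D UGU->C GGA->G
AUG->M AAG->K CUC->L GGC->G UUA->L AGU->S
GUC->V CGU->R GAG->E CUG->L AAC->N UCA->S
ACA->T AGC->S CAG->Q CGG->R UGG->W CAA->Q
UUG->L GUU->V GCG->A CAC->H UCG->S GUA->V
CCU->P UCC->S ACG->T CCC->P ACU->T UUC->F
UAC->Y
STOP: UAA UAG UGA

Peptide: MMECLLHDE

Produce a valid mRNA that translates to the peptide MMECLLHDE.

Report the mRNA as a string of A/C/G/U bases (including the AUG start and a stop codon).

residue 1: M -> AUG (start codon)
residue 2: M -> AUG (only codon)
residue 3: E codons sorted = GAA,GAG -> pick last = GAG
residue 4: C codons sorted = UGC,UGU -> pick last = UGU
residue 5: L codons sorted = CUA,CUC,CUG,CUU,UUA,UUG -> pick last = UUG
residue 6: L codons sorted = CUA,CUC,CUG,CUU,UUA,UUG -> pick last = UUG
residue 7: H codons sorted = CAC,CAU -> pick last = CAU
residue 8: D codons sorted = GAC,GAU -> pick last = GAU
residue 9: E codons sorted = GAA,GAG -> pick last = GAG
terminator: stop codons sorted = UAA,UAG,UGA -> pick last = UGA

Answer: mRNA: AUGAUGGAGUGUUUGUUGCAUGAUGAGUGA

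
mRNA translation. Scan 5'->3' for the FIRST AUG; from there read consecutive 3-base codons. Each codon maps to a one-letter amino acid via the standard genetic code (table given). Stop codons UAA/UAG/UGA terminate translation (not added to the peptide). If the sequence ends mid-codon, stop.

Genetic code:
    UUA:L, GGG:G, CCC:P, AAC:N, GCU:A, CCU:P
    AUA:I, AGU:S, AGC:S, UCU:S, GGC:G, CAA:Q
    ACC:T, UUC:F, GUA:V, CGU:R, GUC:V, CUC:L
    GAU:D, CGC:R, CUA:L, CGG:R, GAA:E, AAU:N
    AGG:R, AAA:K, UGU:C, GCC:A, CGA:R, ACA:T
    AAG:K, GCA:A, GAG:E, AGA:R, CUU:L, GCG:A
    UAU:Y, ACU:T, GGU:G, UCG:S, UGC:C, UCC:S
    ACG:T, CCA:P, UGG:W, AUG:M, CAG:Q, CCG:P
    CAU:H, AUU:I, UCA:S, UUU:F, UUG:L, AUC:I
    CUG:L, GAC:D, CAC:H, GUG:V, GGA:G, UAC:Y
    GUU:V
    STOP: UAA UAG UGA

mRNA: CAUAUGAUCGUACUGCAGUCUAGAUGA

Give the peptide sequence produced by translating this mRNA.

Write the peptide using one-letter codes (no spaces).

Answer: MIVLQSR

Derivation:
start AUG at pos 3
pos 3: AUG -> M; peptide=M
pos 6: AUC -> I; peptide=MI
pos 9: GUA -> V; peptide=MIV
pos 12: CUG -> L; peptide=MIVL
pos 15: CAG -> Q; peptide=MIVLQ
pos 18: UCU -> S; peptide=MIVLQS
pos 21: AGA -> R; peptide=MIVLQSR
pos 24: UGA -> STOP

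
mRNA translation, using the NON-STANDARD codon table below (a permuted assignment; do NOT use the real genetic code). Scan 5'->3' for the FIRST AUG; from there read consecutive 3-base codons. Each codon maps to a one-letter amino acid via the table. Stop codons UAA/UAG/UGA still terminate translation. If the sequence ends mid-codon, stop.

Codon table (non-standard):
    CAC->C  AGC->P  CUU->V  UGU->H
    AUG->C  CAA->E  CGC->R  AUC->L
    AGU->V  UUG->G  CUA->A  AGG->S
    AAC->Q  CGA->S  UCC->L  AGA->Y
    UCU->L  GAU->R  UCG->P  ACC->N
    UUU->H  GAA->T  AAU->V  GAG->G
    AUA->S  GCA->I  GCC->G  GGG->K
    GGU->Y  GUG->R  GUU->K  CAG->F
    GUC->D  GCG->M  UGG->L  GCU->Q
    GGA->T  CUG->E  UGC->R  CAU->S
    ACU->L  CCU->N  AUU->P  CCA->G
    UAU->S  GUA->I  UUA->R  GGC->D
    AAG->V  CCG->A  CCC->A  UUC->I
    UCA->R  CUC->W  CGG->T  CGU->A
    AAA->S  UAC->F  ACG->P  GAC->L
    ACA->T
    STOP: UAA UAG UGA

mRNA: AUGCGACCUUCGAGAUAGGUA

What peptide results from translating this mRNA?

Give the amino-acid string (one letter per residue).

Answer: CSNPY

Derivation:
start AUG at pos 0
pos 0: AUG -> C; peptide=C
pos 3: CGA -> S; peptide=CS
pos 6: CCU -> N; peptide=CSN
pos 9: UCG -> P; peptide=CSNP
pos 12: AGA -> Y; peptide=CSNPY
pos 15: UAG -> STOP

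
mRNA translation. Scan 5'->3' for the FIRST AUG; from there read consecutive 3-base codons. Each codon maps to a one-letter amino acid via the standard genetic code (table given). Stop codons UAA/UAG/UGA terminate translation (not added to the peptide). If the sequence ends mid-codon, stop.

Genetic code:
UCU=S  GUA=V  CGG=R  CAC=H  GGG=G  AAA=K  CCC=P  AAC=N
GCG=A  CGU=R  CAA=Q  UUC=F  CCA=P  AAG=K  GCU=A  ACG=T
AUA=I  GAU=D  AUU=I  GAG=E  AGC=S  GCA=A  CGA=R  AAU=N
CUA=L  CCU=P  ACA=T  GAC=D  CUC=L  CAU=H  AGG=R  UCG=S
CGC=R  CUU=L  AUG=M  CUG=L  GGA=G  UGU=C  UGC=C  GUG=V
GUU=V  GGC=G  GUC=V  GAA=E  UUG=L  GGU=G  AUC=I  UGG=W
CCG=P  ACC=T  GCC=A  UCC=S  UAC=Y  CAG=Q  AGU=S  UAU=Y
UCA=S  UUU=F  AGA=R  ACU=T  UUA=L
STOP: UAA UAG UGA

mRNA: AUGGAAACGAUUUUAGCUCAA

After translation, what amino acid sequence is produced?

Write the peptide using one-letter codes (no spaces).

Answer: METILAQ

Derivation:
start AUG at pos 0
pos 0: AUG -> M; peptide=M
pos 3: GAA -> E; peptide=ME
pos 6: ACG -> T; peptide=MET
pos 9: AUU -> I; peptide=METI
pos 12: UUA -> L; peptide=METIL
pos 15: GCU -> A; peptide=METILA
pos 18: CAA -> Q; peptide=METILAQ
pos 21: only 0 nt remain (<3), stop (end of mRNA)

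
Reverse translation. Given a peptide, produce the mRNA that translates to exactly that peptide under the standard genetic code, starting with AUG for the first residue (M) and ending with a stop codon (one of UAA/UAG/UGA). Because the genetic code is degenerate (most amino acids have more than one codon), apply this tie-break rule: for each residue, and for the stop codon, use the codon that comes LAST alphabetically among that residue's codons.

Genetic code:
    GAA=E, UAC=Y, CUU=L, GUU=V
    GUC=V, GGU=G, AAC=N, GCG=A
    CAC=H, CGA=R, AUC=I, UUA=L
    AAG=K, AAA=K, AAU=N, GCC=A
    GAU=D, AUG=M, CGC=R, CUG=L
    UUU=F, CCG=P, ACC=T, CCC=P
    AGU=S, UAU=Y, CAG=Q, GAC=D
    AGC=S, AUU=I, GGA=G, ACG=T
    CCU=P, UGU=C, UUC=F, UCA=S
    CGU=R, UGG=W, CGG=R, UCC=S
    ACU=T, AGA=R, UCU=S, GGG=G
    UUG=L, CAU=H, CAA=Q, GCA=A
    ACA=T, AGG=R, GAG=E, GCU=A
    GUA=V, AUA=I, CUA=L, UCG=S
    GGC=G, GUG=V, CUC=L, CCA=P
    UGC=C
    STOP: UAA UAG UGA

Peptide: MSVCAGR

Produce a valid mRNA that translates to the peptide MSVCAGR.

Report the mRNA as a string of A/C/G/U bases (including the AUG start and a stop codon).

Answer: mRNA: AUGUCUGUUUGUGCUGGUCGUUGA

Derivation:
residue 1: M -> AUG (start codon)
residue 2: S codons sorted = AGC,AGU,UCA,UCC,UCG,UCU -> pick last = UCU
residue 3: V codons sorted = GUA,GUC,GUG,GUU -> pick last = GUU
residue 4: C codons sorted = UGC,UGU -> pick last = UGU
residue 5: A codons sorted = GCA,GCC,GCG,GCU -> pick last = GCU
residue 6: G codons sorted = GGA,GGC,GGG,GGU -> pick last = GGU
residue 7: R codons sorted = AGA,AGG,CGA,CGC,CGG,CGU -> pick last = CGU
terminator: stop codons sorted = UAA,UAG,UGA -> pick last = UGA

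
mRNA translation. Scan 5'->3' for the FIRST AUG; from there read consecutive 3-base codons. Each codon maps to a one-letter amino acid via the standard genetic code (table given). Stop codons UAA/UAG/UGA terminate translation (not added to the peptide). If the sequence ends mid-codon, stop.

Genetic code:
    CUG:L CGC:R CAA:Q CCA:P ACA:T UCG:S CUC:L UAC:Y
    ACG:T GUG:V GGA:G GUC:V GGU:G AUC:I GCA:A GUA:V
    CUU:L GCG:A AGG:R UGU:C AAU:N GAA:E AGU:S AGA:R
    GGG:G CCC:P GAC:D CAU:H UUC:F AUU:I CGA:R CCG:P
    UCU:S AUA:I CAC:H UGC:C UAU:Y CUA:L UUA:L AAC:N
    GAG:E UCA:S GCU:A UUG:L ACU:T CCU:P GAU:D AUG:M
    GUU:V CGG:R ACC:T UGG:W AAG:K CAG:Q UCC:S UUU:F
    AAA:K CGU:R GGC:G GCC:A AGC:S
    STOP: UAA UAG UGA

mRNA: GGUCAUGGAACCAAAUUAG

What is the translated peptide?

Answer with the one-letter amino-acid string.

start AUG at pos 4
pos 4: AUG -> M; peptide=M
pos 7: GAA -> E; peptide=ME
pos 10: CCA -> P; peptide=MEP
pos 13: AAU -> N; peptide=MEPN
pos 16: UAG -> STOP

Answer: MEPN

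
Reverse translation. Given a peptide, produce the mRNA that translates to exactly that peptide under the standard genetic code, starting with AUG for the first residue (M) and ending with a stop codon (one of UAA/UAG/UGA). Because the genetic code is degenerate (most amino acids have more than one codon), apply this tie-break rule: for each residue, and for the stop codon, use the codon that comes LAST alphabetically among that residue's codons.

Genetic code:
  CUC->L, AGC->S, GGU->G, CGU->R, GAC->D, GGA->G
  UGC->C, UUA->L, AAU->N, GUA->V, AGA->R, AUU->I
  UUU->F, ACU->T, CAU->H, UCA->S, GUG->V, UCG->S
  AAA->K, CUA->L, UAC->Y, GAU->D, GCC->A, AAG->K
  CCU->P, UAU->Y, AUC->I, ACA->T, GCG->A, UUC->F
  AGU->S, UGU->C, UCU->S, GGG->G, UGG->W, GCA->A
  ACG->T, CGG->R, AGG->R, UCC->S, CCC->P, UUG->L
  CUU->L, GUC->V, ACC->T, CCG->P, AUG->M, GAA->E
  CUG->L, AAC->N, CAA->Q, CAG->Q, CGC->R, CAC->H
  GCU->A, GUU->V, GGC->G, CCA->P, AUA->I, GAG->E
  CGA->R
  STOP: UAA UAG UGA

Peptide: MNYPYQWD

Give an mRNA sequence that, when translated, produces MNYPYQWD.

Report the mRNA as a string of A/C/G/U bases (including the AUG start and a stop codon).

Answer: mRNA: AUGAAUUAUCCUUAUCAGUGGGAUUGA

Derivation:
residue 1: M -> AUG (start codon)
residue 2: N codons sorted = AAC,AAU -> pick last = AAU
residue 3: Y codons sorted = UAC,UAU -> pick last = UAU
residue 4: P codons sorted = CCA,CCC,CCG,CCU -> pick last = CCU
residue 5: Y codons sorted = UAC,UAU -> pick last = UAU
residue 6: Q codons sorted = CAA,CAG -> pick last = CAG
residue 7: W -> UGG (only codon)
residue 8: D codons sorted = GAC,GAU -> pick last = GAU
terminator: stop codons sorted = UAA,UAG,UGA -> pick last = UGA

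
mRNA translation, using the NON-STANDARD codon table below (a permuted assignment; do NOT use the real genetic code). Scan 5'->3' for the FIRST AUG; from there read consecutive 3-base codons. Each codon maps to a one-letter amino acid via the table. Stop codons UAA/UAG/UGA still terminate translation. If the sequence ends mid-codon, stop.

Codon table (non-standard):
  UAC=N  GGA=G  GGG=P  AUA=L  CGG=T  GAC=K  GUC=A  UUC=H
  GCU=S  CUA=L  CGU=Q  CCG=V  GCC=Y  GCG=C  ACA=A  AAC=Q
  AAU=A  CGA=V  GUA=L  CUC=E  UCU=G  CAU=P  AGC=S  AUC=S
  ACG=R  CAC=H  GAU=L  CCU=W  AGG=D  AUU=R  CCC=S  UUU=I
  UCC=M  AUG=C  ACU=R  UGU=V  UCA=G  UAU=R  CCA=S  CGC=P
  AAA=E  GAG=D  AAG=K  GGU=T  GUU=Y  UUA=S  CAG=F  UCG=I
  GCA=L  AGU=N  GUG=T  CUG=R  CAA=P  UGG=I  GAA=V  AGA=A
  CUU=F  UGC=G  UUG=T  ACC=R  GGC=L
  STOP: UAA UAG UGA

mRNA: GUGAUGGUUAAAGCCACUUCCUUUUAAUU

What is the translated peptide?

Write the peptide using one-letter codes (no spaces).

start AUG at pos 3
pos 3: AUG -> C; peptide=C
pos 6: GUU -> Y; peptide=CY
pos 9: AAA -> E; peptide=CYE
pos 12: GCC -> Y; peptide=CYEY
pos 15: ACU -> R; peptide=CYEYR
pos 18: UCC -> M; peptide=CYEYRM
pos 21: UUU -> I; peptide=CYEYRMI
pos 24: UAA -> STOP

Answer: CYEYRMI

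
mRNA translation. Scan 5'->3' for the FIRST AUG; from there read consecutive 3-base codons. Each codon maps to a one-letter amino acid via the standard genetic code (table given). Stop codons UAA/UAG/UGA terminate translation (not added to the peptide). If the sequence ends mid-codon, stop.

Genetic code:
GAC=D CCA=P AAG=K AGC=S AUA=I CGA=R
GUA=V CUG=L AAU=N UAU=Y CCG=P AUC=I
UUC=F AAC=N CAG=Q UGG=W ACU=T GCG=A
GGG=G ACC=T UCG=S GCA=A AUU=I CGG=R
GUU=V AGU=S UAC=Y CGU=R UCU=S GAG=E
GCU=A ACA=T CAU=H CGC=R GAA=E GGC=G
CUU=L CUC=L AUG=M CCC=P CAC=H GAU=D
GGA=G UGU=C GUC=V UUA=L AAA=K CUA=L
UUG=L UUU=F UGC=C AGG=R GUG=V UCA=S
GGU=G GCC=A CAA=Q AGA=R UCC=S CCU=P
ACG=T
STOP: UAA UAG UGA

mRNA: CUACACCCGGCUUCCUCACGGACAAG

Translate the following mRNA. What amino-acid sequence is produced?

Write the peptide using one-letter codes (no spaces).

no AUG start codon found

Answer: (empty: no AUG start codon)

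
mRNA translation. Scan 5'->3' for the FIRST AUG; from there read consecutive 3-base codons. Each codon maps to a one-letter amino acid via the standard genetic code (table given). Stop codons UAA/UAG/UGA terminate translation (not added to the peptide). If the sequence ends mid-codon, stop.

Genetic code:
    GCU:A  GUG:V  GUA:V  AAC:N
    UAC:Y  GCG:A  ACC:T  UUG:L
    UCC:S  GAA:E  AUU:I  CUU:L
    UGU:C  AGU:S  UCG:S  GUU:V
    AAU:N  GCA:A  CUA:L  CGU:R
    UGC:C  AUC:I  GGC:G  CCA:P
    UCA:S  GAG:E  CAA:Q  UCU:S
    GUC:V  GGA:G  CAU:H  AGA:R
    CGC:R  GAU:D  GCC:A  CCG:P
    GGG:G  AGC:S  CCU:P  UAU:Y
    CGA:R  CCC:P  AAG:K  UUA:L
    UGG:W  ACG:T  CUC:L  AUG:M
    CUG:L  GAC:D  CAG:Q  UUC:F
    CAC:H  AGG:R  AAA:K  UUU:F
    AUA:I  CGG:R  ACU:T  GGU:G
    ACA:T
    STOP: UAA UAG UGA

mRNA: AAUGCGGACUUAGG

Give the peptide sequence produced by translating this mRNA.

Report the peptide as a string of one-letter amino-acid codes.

Answer: MRT

Derivation:
start AUG at pos 1
pos 1: AUG -> M; peptide=M
pos 4: CGG -> R; peptide=MR
pos 7: ACU -> T; peptide=MRT
pos 10: UAG -> STOP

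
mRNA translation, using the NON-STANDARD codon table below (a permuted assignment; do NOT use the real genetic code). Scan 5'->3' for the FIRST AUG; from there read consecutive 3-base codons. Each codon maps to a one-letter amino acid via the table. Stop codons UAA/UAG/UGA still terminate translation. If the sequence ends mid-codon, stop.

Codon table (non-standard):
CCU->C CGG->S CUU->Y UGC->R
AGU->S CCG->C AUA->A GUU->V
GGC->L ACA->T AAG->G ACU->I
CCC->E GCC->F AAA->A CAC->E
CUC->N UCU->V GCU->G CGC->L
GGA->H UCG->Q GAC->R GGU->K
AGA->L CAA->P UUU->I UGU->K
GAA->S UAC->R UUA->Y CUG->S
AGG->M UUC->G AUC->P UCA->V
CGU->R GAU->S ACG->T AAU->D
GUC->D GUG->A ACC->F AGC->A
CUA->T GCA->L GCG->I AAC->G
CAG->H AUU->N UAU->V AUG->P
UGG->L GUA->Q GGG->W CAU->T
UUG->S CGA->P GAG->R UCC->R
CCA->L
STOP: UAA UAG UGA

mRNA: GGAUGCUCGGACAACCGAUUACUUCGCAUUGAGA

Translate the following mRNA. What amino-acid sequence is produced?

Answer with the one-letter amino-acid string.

start AUG at pos 2
pos 2: AUG -> P; peptide=P
pos 5: CUC -> N; peptide=PN
pos 8: GGA -> H; peptide=PNH
pos 11: CAA -> P; peptide=PNHP
pos 14: CCG -> C; peptide=PNHPC
pos 17: AUU -> N; peptide=PNHPCN
pos 20: ACU -> I; peptide=PNHPCNI
pos 23: UCG -> Q; peptide=PNHPCNIQ
pos 26: CAU -> T; peptide=PNHPCNIQT
pos 29: UGA -> STOP

Answer: PNHPCNIQT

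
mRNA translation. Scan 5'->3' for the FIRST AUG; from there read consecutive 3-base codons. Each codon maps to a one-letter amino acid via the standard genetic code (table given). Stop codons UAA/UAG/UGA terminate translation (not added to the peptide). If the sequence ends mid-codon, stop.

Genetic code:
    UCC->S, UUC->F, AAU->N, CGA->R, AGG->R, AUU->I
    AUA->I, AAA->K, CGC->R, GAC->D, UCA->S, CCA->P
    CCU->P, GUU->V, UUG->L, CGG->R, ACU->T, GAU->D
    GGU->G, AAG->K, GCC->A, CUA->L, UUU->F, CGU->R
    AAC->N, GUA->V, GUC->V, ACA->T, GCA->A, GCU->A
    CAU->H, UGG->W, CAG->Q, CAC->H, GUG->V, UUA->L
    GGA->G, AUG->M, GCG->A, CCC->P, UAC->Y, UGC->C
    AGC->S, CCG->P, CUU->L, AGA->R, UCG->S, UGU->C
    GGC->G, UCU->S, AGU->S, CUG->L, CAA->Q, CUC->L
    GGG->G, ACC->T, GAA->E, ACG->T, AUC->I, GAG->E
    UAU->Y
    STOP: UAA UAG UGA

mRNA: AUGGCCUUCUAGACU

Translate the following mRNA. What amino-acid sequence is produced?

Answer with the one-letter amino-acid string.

start AUG at pos 0
pos 0: AUG -> M; peptide=M
pos 3: GCC -> A; peptide=MA
pos 6: UUC -> F; peptide=MAF
pos 9: UAG -> STOP

Answer: MAF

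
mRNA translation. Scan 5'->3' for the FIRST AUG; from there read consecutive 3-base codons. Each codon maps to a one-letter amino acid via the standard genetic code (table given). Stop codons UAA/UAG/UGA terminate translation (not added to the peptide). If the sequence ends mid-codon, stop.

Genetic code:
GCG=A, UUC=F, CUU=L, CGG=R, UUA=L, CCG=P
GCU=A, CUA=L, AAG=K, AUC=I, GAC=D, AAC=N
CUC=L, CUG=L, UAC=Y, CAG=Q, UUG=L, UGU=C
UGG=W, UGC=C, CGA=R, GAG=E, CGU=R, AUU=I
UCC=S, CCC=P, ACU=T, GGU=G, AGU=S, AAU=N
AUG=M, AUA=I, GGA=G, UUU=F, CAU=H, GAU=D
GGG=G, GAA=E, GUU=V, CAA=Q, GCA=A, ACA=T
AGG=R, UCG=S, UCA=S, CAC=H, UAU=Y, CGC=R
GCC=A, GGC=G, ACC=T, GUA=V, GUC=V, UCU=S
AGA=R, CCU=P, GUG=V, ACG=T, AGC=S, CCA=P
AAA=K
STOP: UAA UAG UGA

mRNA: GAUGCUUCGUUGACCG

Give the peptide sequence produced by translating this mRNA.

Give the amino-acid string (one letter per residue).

start AUG at pos 1
pos 1: AUG -> M; peptide=M
pos 4: CUU -> L; peptide=ML
pos 7: CGU -> R; peptide=MLR
pos 10: UGA -> STOP

Answer: MLR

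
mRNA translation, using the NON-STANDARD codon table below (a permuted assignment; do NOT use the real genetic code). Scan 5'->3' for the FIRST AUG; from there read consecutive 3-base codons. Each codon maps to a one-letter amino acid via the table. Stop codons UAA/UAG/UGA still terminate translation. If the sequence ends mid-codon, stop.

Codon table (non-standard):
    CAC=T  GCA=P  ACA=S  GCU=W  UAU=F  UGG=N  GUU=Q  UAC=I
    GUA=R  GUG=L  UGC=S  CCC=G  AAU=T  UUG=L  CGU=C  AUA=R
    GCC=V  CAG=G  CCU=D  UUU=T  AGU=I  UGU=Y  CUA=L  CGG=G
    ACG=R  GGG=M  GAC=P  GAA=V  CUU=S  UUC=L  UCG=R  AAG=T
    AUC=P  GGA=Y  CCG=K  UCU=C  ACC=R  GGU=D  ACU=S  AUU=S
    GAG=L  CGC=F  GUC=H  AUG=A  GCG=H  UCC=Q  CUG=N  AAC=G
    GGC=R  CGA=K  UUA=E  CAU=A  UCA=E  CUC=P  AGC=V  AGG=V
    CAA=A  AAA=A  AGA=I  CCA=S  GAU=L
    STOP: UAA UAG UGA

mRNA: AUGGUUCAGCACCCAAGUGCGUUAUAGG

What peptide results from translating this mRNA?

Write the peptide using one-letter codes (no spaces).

start AUG at pos 0
pos 0: AUG -> A; peptide=A
pos 3: GUU -> Q; peptide=AQ
pos 6: CAG -> G; peptide=AQG
pos 9: CAC -> T; peptide=AQGT
pos 12: CCA -> S; peptide=AQGTS
pos 15: AGU -> I; peptide=AQGTSI
pos 18: GCG -> H; peptide=AQGTSIH
pos 21: UUA -> E; peptide=AQGTSIHE
pos 24: UAG -> STOP

Answer: AQGTSIHE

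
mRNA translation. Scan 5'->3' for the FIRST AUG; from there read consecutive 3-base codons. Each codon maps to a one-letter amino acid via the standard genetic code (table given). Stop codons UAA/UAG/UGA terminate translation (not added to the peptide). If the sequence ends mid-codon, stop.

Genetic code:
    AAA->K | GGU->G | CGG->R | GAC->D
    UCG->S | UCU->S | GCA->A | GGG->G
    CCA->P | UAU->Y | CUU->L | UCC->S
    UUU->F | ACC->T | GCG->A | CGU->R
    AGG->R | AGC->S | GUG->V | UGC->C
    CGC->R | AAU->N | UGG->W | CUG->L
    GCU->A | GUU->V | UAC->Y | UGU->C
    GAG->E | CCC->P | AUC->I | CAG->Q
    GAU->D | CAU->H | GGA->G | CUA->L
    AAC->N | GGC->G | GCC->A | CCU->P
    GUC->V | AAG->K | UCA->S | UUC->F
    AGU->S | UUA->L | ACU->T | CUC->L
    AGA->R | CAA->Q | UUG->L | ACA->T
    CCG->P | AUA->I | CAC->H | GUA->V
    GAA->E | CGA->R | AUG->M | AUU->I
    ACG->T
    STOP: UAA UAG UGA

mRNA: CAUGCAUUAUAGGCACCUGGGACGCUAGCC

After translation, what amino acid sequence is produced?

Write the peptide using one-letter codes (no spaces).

start AUG at pos 1
pos 1: AUG -> M; peptide=M
pos 4: CAU -> H; peptide=MH
pos 7: UAU -> Y; peptide=MHY
pos 10: AGG -> R; peptide=MHYR
pos 13: CAC -> H; peptide=MHYRH
pos 16: CUG -> L; peptide=MHYRHL
pos 19: GGA -> G; peptide=MHYRHLG
pos 22: CGC -> R; peptide=MHYRHLGR
pos 25: UAG -> STOP

Answer: MHYRHLGR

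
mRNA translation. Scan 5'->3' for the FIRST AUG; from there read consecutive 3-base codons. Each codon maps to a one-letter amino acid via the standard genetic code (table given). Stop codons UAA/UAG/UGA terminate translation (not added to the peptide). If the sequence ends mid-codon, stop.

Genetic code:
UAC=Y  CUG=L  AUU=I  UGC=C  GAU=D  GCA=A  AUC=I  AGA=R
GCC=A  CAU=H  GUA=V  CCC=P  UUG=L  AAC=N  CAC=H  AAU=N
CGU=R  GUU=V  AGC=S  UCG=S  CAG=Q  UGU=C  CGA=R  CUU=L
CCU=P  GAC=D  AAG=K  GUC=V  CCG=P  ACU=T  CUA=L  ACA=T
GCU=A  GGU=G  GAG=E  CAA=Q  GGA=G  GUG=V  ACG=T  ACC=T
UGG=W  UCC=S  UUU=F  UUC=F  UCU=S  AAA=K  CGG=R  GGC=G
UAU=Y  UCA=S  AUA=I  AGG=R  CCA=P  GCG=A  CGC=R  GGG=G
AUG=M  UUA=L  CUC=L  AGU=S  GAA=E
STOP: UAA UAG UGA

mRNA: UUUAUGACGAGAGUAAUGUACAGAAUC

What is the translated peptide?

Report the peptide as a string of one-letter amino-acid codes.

start AUG at pos 3
pos 3: AUG -> M; peptide=M
pos 6: ACG -> T; peptide=MT
pos 9: AGA -> R; peptide=MTR
pos 12: GUA -> V; peptide=MTRV
pos 15: AUG -> M; peptide=MTRVM
pos 18: UAC -> Y; peptide=MTRVMY
pos 21: AGA -> R; peptide=MTRVMYR
pos 24: AUC -> I; peptide=MTRVMYRI
pos 27: only 0 nt remain (<3), stop (end of mRNA)

Answer: MTRVMYRI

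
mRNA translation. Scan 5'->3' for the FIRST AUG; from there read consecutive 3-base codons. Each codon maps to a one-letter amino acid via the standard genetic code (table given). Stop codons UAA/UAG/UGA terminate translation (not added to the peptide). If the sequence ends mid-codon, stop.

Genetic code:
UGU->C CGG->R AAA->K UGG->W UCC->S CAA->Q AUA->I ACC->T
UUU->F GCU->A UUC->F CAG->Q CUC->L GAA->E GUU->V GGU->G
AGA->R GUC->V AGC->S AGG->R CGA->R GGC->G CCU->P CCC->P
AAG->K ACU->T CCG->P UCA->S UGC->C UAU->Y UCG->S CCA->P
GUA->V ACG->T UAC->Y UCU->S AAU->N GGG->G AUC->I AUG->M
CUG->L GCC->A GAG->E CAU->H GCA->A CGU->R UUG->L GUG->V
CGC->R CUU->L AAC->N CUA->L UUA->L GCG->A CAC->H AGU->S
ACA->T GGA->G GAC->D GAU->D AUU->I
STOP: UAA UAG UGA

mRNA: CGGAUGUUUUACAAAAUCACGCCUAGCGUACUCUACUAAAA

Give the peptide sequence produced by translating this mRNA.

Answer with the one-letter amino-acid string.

Answer: MFYKITPSVLY

Derivation:
start AUG at pos 3
pos 3: AUG -> M; peptide=M
pos 6: UUU -> F; peptide=MF
pos 9: UAC -> Y; peptide=MFY
pos 12: AAA -> K; peptide=MFYK
pos 15: AUC -> I; peptide=MFYKI
pos 18: ACG -> T; peptide=MFYKIT
pos 21: CCU -> P; peptide=MFYKITP
pos 24: AGC -> S; peptide=MFYKITPS
pos 27: GUA -> V; peptide=MFYKITPSV
pos 30: CUC -> L; peptide=MFYKITPSVL
pos 33: UAC -> Y; peptide=MFYKITPSVLY
pos 36: UAA -> STOP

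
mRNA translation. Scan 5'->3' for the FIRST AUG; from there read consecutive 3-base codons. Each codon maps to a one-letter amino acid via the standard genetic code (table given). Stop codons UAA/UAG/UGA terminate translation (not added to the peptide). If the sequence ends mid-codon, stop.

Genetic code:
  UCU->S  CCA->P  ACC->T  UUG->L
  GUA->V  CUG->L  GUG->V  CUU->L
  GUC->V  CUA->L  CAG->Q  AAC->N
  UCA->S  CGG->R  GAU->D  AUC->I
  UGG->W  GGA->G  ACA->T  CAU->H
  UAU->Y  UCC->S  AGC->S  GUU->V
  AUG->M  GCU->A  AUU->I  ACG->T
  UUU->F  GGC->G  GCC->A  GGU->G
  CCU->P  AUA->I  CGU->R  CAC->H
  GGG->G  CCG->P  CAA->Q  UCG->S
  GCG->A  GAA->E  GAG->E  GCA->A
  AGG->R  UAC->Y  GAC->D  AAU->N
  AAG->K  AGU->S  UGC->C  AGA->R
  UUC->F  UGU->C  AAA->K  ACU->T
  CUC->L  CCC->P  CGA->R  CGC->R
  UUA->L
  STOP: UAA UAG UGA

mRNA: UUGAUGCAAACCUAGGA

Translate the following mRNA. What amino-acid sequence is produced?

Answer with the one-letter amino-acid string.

Answer: MQT

Derivation:
start AUG at pos 3
pos 3: AUG -> M; peptide=M
pos 6: CAA -> Q; peptide=MQ
pos 9: ACC -> T; peptide=MQT
pos 12: UAG -> STOP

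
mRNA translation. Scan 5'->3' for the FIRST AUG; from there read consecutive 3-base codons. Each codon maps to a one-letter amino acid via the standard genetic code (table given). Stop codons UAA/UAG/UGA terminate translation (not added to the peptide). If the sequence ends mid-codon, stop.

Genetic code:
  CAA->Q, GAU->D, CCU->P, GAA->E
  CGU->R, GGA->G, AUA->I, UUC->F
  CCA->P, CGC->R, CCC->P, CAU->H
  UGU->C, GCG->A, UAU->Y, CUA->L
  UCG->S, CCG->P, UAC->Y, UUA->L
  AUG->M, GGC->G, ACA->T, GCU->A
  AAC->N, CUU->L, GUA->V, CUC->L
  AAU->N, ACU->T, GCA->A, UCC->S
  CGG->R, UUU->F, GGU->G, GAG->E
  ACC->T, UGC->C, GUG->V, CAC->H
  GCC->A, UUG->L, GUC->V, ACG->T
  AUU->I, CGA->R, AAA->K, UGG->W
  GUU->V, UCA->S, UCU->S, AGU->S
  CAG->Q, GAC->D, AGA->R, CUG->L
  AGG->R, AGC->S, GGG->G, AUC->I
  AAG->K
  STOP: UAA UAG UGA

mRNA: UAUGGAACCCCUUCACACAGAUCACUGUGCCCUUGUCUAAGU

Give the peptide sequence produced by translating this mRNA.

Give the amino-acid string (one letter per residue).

Answer: MEPLHTDHCALV

Derivation:
start AUG at pos 1
pos 1: AUG -> M; peptide=M
pos 4: GAA -> E; peptide=ME
pos 7: CCC -> P; peptide=MEP
pos 10: CUU -> L; peptide=MEPL
pos 13: CAC -> H; peptide=MEPLH
pos 16: ACA -> T; peptide=MEPLHT
pos 19: GAU -> D; peptide=MEPLHTD
pos 22: CAC -> H; peptide=MEPLHTDH
pos 25: UGU -> C; peptide=MEPLHTDHC
pos 28: GCC -> A; peptide=MEPLHTDHCA
pos 31: CUU -> L; peptide=MEPLHTDHCAL
pos 34: GUC -> V; peptide=MEPLHTDHCALV
pos 37: UAA -> STOP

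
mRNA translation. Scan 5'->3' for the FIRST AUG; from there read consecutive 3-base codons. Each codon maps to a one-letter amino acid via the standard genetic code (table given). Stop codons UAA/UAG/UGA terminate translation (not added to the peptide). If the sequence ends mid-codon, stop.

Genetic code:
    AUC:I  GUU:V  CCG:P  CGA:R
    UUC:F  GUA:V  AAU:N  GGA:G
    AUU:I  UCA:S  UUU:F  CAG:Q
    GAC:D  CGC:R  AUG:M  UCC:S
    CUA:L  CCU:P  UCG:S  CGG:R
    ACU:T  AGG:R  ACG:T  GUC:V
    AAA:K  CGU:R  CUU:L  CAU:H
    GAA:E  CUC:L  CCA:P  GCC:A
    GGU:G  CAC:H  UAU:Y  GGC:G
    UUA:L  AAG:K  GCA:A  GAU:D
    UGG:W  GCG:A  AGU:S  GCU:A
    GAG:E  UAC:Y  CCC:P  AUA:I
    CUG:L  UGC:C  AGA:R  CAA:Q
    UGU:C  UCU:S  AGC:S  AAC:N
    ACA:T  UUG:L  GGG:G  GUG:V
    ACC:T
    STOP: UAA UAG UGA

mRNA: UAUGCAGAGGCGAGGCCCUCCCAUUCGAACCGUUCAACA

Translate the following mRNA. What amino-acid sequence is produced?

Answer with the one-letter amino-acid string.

start AUG at pos 1
pos 1: AUG -> M; peptide=M
pos 4: CAG -> Q; peptide=MQ
pos 7: AGG -> R; peptide=MQR
pos 10: CGA -> R; peptide=MQRR
pos 13: GGC -> G; peptide=MQRRG
pos 16: CCU -> P; peptide=MQRRGP
pos 19: CCC -> P; peptide=MQRRGPP
pos 22: AUU -> I; peptide=MQRRGPPI
pos 25: CGA -> R; peptide=MQRRGPPIR
pos 28: ACC -> T; peptide=MQRRGPPIRT
pos 31: GUU -> V; peptide=MQRRGPPIRTV
pos 34: CAA -> Q; peptide=MQRRGPPIRTVQ
pos 37: only 2 nt remain (<3), stop (end of mRNA)

Answer: MQRRGPPIRTVQ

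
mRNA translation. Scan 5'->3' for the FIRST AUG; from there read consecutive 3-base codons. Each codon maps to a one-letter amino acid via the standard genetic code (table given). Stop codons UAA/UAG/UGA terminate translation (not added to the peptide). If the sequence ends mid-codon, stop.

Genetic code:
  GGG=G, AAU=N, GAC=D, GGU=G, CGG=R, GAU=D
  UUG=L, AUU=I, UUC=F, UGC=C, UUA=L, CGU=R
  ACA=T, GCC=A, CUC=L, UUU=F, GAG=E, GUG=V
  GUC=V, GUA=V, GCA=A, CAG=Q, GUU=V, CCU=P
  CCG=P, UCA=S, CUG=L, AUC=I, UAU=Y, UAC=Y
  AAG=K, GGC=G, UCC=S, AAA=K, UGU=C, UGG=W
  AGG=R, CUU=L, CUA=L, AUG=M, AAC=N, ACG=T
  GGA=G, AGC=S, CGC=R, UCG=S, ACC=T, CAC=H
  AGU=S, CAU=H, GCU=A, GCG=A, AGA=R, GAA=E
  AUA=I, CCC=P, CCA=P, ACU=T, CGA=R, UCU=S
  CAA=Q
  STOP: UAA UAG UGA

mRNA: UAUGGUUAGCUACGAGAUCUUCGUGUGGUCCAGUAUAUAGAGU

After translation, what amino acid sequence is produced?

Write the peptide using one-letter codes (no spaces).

start AUG at pos 1
pos 1: AUG -> M; peptide=M
pos 4: GUU -> V; peptide=MV
pos 7: AGC -> S; peptide=MVS
pos 10: UAC -> Y; peptide=MVSY
pos 13: GAG -> E; peptide=MVSYE
pos 16: AUC -> I; peptide=MVSYEI
pos 19: UUC -> F; peptide=MVSYEIF
pos 22: GUG -> V; peptide=MVSYEIFV
pos 25: UGG -> W; peptide=MVSYEIFVW
pos 28: UCC -> S; peptide=MVSYEIFVWS
pos 31: AGU -> S; peptide=MVSYEIFVWSS
pos 34: AUA -> I; peptide=MVSYEIFVWSSI
pos 37: UAG -> STOP

Answer: MVSYEIFVWSSI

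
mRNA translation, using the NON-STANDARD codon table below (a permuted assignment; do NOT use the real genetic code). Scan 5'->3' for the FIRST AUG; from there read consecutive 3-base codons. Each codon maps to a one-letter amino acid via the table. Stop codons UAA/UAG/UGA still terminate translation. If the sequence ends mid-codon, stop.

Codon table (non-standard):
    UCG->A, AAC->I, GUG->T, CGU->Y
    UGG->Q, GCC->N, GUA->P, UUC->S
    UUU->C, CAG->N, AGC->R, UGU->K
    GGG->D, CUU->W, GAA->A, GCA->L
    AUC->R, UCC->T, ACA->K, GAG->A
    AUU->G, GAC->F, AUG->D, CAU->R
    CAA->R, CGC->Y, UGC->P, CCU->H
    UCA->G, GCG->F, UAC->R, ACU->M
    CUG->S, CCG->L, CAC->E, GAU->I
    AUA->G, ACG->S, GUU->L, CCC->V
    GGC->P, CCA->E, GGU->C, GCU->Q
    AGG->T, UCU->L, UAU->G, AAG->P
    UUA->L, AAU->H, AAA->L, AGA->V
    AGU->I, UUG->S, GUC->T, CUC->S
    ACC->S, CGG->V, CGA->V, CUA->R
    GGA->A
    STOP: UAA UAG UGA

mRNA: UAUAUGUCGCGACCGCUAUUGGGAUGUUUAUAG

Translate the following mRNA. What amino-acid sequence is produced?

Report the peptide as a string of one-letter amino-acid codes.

Answer: DAVLRSAKL

Derivation:
start AUG at pos 3
pos 3: AUG -> D; peptide=D
pos 6: UCG -> A; peptide=DA
pos 9: CGA -> V; peptide=DAV
pos 12: CCG -> L; peptide=DAVL
pos 15: CUA -> R; peptide=DAVLR
pos 18: UUG -> S; peptide=DAVLRS
pos 21: GGA -> A; peptide=DAVLRSA
pos 24: UGU -> K; peptide=DAVLRSAK
pos 27: UUA -> L; peptide=DAVLRSAKL
pos 30: UAG -> STOP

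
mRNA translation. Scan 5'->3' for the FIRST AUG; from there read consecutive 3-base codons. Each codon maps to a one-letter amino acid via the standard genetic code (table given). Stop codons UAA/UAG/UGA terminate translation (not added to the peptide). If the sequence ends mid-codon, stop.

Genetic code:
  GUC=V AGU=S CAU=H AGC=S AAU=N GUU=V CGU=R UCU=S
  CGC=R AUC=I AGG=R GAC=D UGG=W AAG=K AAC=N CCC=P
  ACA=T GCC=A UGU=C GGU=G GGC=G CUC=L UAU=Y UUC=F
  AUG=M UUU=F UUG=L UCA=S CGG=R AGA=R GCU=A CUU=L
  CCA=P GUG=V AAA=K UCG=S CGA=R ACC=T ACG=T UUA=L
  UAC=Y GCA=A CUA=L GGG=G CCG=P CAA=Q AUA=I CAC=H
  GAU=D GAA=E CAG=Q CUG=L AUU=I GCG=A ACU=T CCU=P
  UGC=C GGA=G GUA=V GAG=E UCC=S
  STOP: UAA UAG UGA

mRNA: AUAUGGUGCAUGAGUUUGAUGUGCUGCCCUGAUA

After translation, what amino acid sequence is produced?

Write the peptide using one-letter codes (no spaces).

start AUG at pos 2
pos 2: AUG -> M; peptide=M
pos 5: GUG -> V; peptide=MV
pos 8: CAU -> H; peptide=MVH
pos 11: GAG -> E; peptide=MVHE
pos 14: UUU -> F; peptide=MVHEF
pos 17: GAU -> D; peptide=MVHEFD
pos 20: GUG -> V; peptide=MVHEFDV
pos 23: CUG -> L; peptide=MVHEFDVL
pos 26: CCC -> P; peptide=MVHEFDVLP
pos 29: UGA -> STOP

Answer: MVHEFDVLP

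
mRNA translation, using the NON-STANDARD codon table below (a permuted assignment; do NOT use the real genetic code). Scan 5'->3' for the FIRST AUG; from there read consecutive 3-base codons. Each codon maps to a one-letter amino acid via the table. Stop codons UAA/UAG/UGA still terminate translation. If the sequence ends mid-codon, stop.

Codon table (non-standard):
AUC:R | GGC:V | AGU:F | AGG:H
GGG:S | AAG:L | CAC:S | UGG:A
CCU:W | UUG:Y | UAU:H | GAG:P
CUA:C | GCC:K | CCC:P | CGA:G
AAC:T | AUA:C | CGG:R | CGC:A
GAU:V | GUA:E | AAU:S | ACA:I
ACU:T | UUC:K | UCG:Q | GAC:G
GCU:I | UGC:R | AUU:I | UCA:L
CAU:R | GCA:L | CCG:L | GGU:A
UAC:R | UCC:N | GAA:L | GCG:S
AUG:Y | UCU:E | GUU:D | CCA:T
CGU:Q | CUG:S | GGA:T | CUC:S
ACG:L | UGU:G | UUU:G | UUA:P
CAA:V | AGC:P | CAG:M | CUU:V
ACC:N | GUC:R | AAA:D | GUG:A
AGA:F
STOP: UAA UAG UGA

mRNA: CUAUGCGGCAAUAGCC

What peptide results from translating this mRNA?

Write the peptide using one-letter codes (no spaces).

start AUG at pos 2
pos 2: AUG -> Y; peptide=Y
pos 5: CGG -> R; peptide=YR
pos 8: CAA -> V; peptide=YRV
pos 11: UAG -> STOP

Answer: YRV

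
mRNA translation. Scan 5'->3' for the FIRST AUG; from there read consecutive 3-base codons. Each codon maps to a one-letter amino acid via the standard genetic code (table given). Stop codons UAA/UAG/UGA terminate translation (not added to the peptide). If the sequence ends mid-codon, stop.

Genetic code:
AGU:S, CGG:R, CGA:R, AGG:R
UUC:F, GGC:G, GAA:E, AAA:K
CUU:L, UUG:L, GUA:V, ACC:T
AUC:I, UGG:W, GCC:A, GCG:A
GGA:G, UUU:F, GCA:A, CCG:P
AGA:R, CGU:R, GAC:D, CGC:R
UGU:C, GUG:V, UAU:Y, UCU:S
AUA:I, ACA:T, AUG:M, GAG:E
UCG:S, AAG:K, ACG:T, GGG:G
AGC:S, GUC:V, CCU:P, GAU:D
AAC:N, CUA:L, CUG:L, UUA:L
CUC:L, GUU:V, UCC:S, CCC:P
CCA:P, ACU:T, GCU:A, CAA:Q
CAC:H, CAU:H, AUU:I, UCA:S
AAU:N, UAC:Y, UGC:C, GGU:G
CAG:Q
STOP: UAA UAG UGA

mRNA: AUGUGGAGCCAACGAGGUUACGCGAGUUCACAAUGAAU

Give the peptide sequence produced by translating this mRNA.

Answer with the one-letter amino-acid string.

Answer: MWSQRGYASSQ

Derivation:
start AUG at pos 0
pos 0: AUG -> M; peptide=M
pos 3: UGG -> W; peptide=MW
pos 6: AGC -> S; peptide=MWS
pos 9: CAA -> Q; peptide=MWSQ
pos 12: CGA -> R; peptide=MWSQR
pos 15: GGU -> G; peptide=MWSQRG
pos 18: UAC -> Y; peptide=MWSQRGY
pos 21: GCG -> A; peptide=MWSQRGYA
pos 24: AGU -> S; peptide=MWSQRGYAS
pos 27: UCA -> S; peptide=MWSQRGYASS
pos 30: CAA -> Q; peptide=MWSQRGYASSQ
pos 33: UGA -> STOP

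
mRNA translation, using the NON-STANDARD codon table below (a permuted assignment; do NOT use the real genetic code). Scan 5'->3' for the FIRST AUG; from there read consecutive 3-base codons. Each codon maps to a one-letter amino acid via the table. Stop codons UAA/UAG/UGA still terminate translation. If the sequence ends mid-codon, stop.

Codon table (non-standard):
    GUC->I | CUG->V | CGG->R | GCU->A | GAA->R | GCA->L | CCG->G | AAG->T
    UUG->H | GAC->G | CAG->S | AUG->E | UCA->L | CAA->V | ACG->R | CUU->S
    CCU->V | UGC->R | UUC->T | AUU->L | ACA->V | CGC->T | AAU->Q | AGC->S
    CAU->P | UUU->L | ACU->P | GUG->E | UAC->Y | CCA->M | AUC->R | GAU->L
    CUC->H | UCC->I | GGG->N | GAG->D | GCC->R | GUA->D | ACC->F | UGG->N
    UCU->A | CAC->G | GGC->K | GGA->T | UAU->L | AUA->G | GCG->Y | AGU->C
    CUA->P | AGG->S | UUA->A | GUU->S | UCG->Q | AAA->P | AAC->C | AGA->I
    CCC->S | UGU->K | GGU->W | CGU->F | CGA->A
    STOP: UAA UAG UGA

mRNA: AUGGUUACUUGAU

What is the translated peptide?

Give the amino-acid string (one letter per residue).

Answer: ESP

Derivation:
start AUG at pos 0
pos 0: AUG -> E; peptide=E
pos 3: GUU -> S; peptide=ES
pos 6: ACU -> P; peptide=ESP
pos 9: UGA -> STOP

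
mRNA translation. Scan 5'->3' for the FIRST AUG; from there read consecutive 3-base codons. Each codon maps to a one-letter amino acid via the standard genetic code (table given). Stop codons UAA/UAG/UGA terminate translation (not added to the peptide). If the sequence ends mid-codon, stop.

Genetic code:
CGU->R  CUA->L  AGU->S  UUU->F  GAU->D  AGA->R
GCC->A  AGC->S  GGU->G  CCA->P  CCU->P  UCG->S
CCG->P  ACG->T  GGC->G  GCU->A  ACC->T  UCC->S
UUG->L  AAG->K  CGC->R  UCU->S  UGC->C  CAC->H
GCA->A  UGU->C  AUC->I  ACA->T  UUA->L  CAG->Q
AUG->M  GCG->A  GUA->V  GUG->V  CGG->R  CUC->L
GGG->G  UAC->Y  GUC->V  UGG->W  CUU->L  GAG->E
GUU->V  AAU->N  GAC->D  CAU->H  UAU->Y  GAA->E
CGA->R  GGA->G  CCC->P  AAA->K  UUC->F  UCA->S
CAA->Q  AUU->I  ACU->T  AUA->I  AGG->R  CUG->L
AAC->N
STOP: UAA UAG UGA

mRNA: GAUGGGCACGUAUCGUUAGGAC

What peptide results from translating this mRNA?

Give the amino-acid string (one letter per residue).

start AUG at pos 1
pos 1: AUG -> M; peptide=M
pos 4: GGC -> G; peptide=MG
pos 7: ACG -> T; peptide=MGT
pos 10: UAU -> Y; peptide=MGTY
pos 13: CGU -> R; peptide=MGTYR
pos 16: UAG -> STOP

Answer: MGTYR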